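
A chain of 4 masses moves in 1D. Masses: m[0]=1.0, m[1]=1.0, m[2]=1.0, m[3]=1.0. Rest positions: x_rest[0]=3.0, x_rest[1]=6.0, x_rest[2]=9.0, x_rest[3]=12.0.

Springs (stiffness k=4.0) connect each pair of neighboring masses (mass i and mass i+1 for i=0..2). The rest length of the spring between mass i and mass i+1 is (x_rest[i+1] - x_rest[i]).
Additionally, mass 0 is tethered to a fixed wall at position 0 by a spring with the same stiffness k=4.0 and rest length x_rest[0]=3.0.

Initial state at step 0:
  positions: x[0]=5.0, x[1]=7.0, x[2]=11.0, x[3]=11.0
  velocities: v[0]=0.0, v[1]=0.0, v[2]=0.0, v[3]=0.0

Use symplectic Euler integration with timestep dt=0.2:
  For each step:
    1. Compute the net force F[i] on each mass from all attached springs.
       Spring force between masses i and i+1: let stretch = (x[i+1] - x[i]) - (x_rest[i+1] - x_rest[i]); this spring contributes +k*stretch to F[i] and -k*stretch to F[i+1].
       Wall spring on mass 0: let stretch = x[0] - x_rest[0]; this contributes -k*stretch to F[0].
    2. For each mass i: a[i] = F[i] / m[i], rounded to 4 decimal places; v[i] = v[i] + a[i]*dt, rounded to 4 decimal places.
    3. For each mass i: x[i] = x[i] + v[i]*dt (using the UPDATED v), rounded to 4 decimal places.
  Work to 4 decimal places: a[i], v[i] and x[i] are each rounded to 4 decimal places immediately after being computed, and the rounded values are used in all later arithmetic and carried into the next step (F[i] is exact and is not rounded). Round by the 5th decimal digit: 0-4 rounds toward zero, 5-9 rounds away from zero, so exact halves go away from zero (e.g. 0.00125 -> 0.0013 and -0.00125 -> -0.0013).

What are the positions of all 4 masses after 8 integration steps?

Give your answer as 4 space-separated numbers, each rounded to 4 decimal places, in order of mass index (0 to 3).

Step 0: x=[5.0000 7.0000 11.0000 11.0000] v=[0.0000 0.0000 0.0000 0.0000]
Step 1: x=[4.5200 7.3200 10.3600 11.4800] v=[-2.4000 1.6000 -3.2000 2.4000]
Step 2: x=[3.7648 7.6784 9.4128 12.2608] v=[-3.7760 1.7920 -4.7360 3.9040]
Step 3: x=[3.0334 7.6881 8.6438 13.0659] v=[-3.6570 0.0486 -3.8451 4.0256]
Step 4: x=[2.5614 7.1060 8.4294 13.6435] v=[-2.3600 -2.9106 -1.0720 2.8879]
Step 5: x=[2.4067 6.0085 8.8375 13.8668] v=[-0.7734 -5.4876 2.0406 1.1166]
Step 6: x=[2.4432 4.7873 9.5977 13.7654] v=[0.1827 -6.1058 3.8008 -0.5068]
Step 7: x=[2.4639 3.9607 10.2550 13.4772] v=[0.1034 -4.1328 3.2866 -1.4410]
Step 8: x=[2.3298 3.9017 10.4208 13.1534] v=[-0.6703 -0.2948 0.8289 -1.6188]

Answer: 2.3298 3.9017 10.4208 13.1534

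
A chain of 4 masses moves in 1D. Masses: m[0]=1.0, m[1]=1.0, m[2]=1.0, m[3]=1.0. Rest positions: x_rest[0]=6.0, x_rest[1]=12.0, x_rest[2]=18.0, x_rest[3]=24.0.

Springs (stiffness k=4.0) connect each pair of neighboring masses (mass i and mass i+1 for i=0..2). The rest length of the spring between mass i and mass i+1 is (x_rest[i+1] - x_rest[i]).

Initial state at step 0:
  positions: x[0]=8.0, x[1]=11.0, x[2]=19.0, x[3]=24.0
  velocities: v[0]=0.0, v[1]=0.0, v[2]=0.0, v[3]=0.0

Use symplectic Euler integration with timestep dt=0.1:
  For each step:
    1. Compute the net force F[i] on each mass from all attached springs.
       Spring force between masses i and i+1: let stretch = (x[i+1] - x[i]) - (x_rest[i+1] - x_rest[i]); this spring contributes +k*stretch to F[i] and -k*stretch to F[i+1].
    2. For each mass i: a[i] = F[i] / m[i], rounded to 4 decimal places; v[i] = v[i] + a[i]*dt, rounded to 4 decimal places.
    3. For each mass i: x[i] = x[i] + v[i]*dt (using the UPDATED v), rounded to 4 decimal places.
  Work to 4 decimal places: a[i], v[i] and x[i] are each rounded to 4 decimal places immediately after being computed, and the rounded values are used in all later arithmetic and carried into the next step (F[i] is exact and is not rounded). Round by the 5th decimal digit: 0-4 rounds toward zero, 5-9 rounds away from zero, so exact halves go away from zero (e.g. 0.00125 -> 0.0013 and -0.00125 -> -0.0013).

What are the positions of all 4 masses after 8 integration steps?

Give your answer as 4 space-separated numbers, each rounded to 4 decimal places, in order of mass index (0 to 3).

Answer: 5.7477 14.1597 17.5934 24.4991

Derivation:
Step 0: x=[8.0000 11.0000 19.0000 24.0000] v=[0.0000 0.0000 0.0000 0.0000]
Step 1: x=[7.8800 11.2000 18.8800 24.0400] v=[-1.2000 2.0000 -1.2000 0.4000]
Step 2: x=[7.6528 11.5744 18.6592 24.1136] v=[-2.2720 3.7440 -2.2080 0.7360]
Step 3: x=[7.3425 12.0753 18.3732 24.2090] v=[-3.1034 5.0093 -2.8602 0.9542]
Step 4: x=[6.9815 12.6388 18.0687 24.3110] v=[-3.6103 5.6353 -3.0450 1.0199]
Step 5: x=[6.6068 13.1932 17.7967 24.4033] v=[-3.7474 5.5443 -2.7200 0.9230]
Step 6: x=[6.2555 13.6683 17.6048 24.4713] v=[-3.5128 4.7511 -1.9188 0.6804]
Step 7: x=[5.9607 14.0044 17.5301 24.5047] v=[-2.9477 3.3606 -0.7468 0.3338]
Step 8: x=[5.7477 14.1597 17.5934 24.4991] v=[-2.1302 1.5534 0.6328 -0.0560]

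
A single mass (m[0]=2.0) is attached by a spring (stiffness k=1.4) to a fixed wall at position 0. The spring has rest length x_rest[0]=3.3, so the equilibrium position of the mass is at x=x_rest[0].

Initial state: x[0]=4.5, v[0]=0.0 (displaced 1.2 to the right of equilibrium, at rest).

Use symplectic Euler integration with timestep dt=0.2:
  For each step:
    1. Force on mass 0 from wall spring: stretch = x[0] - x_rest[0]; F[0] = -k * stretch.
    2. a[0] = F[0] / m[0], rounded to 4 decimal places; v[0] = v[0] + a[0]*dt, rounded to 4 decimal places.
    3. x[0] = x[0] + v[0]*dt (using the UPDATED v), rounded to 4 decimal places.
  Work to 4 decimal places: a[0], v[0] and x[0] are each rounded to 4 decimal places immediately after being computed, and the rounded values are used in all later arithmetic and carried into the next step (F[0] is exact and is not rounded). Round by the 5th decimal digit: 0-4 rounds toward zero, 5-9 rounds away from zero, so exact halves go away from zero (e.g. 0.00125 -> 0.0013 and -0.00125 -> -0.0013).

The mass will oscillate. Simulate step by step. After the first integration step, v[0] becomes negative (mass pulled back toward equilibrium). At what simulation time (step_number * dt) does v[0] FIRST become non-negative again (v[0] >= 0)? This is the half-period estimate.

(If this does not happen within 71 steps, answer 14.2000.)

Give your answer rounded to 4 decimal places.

Answer: 3.8000

Derivation:
Step 0: x=[4.5000] v=[0.0000]
Step 1: x=[4.4664] v=[-0.1680]
Step 2: x=[4.4001] v=[-0.3313]
Step 3: x=[4.3030] v=[-0.4853]
Step 4: x=[4.1779] v=[-0.6257]
Step 5: x=[4.0282] v=[-0.7486]
Step 6: x=[3.8581] v=[-0.8505]
Step 7: x=[3.6724] v=[-0.9286]
Step 8: x=[3.4763] v=[-0.9807]
Step 9: x=[3.2752] v=[-1.0054]
Step 10: x=[3.0748] v=[-1.0019]
Step 11: x=[2.8807] v=[-0.9704]
Step 12: x=[2.6984] v=[-0.9117]
Step 13: x=[2.5329] v=[-0.8275]
Step 14: x=[2.3889] v=[-0.7201]
Step 15: x=[2.2704] v=[-0.5925]
Step 16: x=[2.1807] v=[-0.4484]
Step 17: x=[2.1224] v=[-0.2917]
Step 18: x=[2.0970] v=[-0.1268]
Step 19: x=[2.1053] v=[0.0416]
First v>=0 after going negative at step 19, time=3.8000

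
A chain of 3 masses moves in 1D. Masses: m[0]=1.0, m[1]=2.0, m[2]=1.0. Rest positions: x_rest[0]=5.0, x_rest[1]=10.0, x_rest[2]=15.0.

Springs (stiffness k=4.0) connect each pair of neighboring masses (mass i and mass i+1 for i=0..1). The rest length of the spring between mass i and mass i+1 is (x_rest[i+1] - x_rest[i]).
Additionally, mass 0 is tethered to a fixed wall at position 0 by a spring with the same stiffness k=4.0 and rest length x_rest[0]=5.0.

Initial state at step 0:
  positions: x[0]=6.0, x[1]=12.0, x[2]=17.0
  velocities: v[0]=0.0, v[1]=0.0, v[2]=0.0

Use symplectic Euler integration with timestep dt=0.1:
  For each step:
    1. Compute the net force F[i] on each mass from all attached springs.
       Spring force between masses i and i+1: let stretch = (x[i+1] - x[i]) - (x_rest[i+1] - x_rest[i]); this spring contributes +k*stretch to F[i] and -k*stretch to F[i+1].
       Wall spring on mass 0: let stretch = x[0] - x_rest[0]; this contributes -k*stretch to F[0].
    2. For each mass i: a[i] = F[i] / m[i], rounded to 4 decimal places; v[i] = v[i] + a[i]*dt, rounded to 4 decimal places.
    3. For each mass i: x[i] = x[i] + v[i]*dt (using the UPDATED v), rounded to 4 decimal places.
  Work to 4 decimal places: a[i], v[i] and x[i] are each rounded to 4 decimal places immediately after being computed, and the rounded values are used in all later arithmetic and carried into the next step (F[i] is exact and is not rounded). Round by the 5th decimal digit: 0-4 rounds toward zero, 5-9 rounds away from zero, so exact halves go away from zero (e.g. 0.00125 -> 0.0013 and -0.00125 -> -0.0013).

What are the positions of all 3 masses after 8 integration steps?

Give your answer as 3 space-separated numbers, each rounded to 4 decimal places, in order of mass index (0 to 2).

Step 0: x=[6.0000 12.0000 17.0000] v=[0.0000 0.0000 0.0000]
Step 1: x=[6.0000 11.9800 17.0000] v=[0.0000 -0.2000 0.0000]
Step 2: x=[5.9992 11.9408 16.9992] v=[-0.0080 -0.3920 -0.0080]
Step 3: x=[5.9961 11.8839 16.9961] v=[-0.0310 -0.5686 -0.0314]
Step 4: x=[5.9887 11.8115 16.9885] v=[-0.0743 -0.7237 -0.0763]
Step 5: x=[5.9746 11.7262 16.9738] v=[-0.1407 -0.8529 -0.1471]
Step 6: x=[5.9516 11.6308 16.9492] v=[-0.2299 -0.9537 -0.2461]
Step 7: x=[5.9177 11.5282 16.9119] v=[-0.3389 -1.0259 -0.3735]
Step 8: x=[5.8715 11.4211 16.8592] v=[-0.4618 -1.0713 -0.5270]

Answer: 5.8715 11.4211 16.8592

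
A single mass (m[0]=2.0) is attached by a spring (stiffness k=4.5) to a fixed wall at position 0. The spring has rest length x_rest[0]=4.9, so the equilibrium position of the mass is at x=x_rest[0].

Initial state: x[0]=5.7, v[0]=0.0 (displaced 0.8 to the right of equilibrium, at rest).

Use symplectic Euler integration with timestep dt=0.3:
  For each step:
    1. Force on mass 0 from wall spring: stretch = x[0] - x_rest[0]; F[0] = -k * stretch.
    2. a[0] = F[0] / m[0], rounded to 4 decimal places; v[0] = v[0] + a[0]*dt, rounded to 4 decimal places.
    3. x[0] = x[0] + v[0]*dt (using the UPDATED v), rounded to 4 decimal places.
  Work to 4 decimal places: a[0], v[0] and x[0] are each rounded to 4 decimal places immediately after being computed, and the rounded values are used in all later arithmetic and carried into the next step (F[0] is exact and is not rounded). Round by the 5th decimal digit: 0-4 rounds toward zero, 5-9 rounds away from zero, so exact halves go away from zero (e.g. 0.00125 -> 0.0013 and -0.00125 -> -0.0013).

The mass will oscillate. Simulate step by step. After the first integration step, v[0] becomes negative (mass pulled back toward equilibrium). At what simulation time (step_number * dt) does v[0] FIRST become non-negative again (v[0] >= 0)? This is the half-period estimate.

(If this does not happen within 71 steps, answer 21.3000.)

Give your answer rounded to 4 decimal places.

Answer: 2.1000

Derivation:
Step 0: x=[5.7000] v=[0.0000]
Step 1: x=[5.5380] v=[-0.5400]
Step 2: x=[5.2468] v=[-0.9707]
Step 3: x=[4.8854] v=[-1.2048]
Step 4: x=[4.5269] v=[-1.1949]
Step 5: x=[4.2440] v=[-0.9431]
Step 6: x=[4.0939] v=[-0.5003]
Step 7: x=[4.1070] v=[0.0438]
First v>=0 after going negative at step 7, time=2.1000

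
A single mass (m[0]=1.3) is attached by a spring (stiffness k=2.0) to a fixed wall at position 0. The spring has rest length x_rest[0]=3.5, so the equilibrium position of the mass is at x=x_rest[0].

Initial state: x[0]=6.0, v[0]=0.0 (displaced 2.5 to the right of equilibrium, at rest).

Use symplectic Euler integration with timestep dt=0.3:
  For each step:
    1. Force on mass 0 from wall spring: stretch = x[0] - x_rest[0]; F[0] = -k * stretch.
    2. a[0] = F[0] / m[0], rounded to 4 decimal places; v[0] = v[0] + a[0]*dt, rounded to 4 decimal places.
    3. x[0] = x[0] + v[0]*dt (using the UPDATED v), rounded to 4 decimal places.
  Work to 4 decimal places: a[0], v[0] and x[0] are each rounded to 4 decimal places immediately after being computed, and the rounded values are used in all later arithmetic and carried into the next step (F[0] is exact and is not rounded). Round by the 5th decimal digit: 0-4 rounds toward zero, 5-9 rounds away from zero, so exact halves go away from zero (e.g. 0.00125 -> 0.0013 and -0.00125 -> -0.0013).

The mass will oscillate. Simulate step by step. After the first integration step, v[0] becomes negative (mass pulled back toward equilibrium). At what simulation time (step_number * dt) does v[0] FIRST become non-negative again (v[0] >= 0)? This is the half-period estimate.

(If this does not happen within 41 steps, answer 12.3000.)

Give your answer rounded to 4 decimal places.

Step 0: x=[6.0000] v=[0.0000]
Step 1: x=[5.6538] v=[-1.1539]
Step 2: x=[5.0094] v=[-2.1480]
Step 3: x=[4.1560] v=[-2.8447]
Step 4: x=[3.2118] v=[-3.1475]
Step 5: x=[2.3075] v=[-3.0145]
Step 6: x=[1.5683] v=[-2.4641]
Step 7: x=[1.0965] v=[-1.5726]
Step 8: x=[0.9575] v=[-0.4633]
Step 9: x=[1.1706] v=[0.7102]
First v>=0 after going negative at step 9, time=2.7000

Answer: 2.7000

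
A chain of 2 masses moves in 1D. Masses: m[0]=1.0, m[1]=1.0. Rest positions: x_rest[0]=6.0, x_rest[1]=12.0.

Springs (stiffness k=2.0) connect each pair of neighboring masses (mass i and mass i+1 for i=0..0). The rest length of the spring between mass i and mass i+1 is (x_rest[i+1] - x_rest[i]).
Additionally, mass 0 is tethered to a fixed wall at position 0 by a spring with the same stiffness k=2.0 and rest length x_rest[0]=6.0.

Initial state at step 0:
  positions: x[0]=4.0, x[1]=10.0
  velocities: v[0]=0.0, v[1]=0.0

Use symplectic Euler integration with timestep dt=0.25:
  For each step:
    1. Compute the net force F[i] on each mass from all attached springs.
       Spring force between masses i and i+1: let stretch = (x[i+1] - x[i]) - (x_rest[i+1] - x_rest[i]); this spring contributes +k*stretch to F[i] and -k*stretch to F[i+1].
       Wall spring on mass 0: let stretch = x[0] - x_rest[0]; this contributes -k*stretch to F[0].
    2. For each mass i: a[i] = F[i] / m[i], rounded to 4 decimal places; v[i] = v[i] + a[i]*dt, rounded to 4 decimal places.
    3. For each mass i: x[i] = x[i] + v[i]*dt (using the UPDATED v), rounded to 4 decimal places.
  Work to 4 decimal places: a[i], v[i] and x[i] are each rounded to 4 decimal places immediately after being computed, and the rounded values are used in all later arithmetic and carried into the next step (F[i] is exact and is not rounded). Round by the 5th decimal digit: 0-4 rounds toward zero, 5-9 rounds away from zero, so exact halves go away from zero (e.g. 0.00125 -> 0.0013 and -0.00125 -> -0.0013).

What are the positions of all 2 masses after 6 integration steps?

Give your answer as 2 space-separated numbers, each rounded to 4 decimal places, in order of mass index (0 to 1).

Answer: 6.2523 11.3654

Derivation:
Step 0: x=[4.0000 10.0000] v=[0.0000 0.0000]
Step 1: x=[4.2500 10.0000] v=[1.0000 0.0000]
Step 2: x=[4.6875 10.0313] v=[1.7500 0.1250]
Step 3: x=[5.2071 10.1446] v=[2.0782 0.4531]
Step 4: x=[5.6930 10.3907] v=[1.9434 0.9844]
Step 5: x=[6.0545 10.7996] v=[1.4458 1.6356]
Step 6: x=[6.2523 11.3654] v=[0.7911 2.2631]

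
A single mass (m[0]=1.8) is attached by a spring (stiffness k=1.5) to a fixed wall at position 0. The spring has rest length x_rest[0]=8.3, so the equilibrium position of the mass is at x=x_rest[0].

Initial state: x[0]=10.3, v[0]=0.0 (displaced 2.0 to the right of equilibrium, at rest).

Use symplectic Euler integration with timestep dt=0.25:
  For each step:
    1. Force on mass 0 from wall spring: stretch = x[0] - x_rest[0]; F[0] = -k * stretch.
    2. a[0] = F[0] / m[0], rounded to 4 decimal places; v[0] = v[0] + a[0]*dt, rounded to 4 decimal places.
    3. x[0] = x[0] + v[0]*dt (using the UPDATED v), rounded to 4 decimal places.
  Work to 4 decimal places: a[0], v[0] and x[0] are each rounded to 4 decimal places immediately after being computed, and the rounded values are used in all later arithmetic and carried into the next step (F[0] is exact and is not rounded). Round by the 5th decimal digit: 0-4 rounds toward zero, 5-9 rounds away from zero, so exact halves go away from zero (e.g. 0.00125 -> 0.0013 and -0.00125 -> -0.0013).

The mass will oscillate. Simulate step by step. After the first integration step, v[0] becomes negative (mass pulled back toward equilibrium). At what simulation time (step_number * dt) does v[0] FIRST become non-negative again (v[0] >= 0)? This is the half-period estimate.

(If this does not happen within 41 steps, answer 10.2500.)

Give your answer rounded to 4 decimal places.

Answer: 3.5000

Derivation:
Step 0: x=[10.3000] v=[0.0000]
Step 1: x=[10.1958] v=[-0.4167]
Step 2: x=[9.9929] v=[-0.8117]
Step 3: x=[9.7018] v=[-1.1644]
Step 4: x=[9.3377] v=[-1.4565]
Step 5: x=[8.9195] v=[-1.6727]
Step 6: x=[8.4691] v=[-1.8018]
Step 7: x=[8.0099] v=[-1.8370]
Step 8: x=[7.5658] v=[-1.7766]
Step 9: x=[7.1599] v=[-1.6237]
Step 10: x=[6.8134] v=[-1.3862]
Step 11: x=[6.5443] v=[-1.0765]
Step 12: x=[6.3666] v=[-0.7107]
Step 13: x=[6.2896] v=[-0.3079]
Step 14: x=[6.3173] v=[0.1109]
First v>=0 after going negative at step 14, time=3.5000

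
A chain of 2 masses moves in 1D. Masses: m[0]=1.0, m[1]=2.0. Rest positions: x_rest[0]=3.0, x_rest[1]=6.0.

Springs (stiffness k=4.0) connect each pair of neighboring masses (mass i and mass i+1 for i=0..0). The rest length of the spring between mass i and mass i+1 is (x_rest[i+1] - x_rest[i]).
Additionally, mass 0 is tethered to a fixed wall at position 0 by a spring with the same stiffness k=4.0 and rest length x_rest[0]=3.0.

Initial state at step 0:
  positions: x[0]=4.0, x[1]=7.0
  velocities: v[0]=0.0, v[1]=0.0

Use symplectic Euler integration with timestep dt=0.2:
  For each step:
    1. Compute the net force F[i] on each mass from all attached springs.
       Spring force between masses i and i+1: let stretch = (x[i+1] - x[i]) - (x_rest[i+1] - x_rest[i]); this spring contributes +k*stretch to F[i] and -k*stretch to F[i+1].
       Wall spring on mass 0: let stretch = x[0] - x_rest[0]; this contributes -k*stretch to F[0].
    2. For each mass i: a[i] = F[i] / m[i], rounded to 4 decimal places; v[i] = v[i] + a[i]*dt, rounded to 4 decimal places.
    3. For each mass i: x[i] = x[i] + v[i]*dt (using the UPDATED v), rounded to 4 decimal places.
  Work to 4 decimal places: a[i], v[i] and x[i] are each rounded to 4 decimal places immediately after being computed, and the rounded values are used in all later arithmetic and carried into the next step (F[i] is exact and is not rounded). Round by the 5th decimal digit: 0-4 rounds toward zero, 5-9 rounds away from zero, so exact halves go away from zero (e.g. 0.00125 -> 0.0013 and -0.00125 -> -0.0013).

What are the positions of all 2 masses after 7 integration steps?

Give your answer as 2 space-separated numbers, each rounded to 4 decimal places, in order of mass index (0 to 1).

Answer: 3.0583 6.1937

Derivation:
Step 0: x=[4.0000 7.0000] v=[0.0000 0.0000]
Step 1: x=[3.8400 7.0000] v=[-0.8000 0.0000]
Step 2: x=[3.5712 6.9872] v=[-1.3440 -0.0640]
Step 3: x=[3.2776 6.9411] v=[-1.4682 -0.2304]
Step 4: x=[3.0457 6.8419] v=[-1.1595 -0.4958]
Step 5: x=[2.9339 6.6790] v=[-0.5591 -0.8143]
Step 6: x=[2.9519 6.4565] v=[0.0899 -1.1123]
Step 7: x=[3.0583 6.1937] v=[0.5321 -1.3141]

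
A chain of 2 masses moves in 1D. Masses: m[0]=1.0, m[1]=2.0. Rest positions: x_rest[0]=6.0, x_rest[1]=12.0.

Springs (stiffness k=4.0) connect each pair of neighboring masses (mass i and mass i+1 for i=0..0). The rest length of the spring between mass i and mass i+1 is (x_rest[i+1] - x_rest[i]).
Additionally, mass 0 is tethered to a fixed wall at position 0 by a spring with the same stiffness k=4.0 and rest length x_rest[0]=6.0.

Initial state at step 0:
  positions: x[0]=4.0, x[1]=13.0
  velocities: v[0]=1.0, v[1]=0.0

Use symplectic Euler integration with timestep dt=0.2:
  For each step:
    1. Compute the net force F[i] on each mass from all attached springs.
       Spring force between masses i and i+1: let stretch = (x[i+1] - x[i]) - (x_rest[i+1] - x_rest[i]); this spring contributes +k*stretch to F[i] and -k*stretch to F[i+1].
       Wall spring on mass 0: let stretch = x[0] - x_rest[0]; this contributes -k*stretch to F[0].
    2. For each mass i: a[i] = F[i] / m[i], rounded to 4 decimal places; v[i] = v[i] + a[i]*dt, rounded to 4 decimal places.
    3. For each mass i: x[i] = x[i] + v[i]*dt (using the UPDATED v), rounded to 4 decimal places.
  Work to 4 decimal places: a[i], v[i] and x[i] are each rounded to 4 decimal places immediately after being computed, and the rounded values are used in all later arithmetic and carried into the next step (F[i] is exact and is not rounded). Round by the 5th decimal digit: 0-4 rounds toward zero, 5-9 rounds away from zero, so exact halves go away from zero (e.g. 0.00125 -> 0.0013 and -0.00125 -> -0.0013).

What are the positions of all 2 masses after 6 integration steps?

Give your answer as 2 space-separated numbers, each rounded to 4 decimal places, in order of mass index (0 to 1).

Step 0: x=[4.0000 13.0000] v=[1.0000 0.0000]
Step 1: x=[5.0000 12.7600] v=[5.0000 -1.2000]
Step 2: x=[6.4416 12.3792] v=[7.2080 -1.9040]
Step 3: x=[7.8026 12.0034] v=[6.8048 -1.8790]
Step 4: x=[8.5873 11.7715] v=[3.9234 -1.1593]
Step 5: x=[8.5075 11.7649] v=[-0.3991 -0.0330]
Step 6: x=[7.5877 11.9777] v=[-4.5992 1.0640]

Answer: 7.5877 11.9777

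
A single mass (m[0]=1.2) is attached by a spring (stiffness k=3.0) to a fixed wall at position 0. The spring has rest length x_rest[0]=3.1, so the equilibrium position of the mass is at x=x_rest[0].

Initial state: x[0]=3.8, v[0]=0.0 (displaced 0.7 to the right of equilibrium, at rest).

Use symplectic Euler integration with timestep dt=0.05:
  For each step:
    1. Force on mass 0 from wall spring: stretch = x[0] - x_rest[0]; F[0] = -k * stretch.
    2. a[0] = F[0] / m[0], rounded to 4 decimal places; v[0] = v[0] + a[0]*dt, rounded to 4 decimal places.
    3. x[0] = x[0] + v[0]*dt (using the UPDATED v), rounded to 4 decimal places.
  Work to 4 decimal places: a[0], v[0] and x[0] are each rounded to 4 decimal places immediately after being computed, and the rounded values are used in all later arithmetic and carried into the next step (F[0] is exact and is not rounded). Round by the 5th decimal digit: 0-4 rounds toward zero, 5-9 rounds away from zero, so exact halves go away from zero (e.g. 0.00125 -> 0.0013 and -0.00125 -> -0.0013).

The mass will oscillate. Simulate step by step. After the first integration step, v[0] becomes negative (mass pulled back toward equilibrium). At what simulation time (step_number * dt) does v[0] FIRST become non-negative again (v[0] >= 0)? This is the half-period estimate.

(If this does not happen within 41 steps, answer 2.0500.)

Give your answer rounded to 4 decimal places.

Answer: 2.0000

Derivation:
Step 0: x=[3.8000] v=[0.0000]
Step 1: x=[3.7956] v=[-0.0875]
Step 2: x=[3.7869] v=[-0.1745]
Step 3: x=[3.7739] v=[-0.2604]
Step 4: x=[3.7567] v=[-0.3446]
Step 5: x=[3.7354] v=[-0.4267]
Step 6: x=[3.7101] v=[-0.5061]
Step 7: x=[3.6810] v=[-0.5824]
Step 8: x=[3.6483] v=[-0.6550]
Step 9: x=[3.6121] v=[-0.7235]
Step 10: x=[3.5727] v=[-0.7875]
Step 11: x=[3.5304] v=[-0.8466]
Step 12: x=[3.4854] v=[-0.9004]
Step 13: x=[3.4380] v=[-0.9486]
Step 14: x=[3.3885] v=[-0.9909]
Step 15: x=[3.3372] v=[-1.0270]
Step 16: x=[3.2844] v=[-1.0567]
Step 17: x=[3.2304] v=[-1.0798]
Step 18: x=[3.1756] v=[-1.0961]
Step 19: x=[3.1203] v=[-1.1056]
Step 20: x=[3.0649] v=[-1.1081]
Step 21: x=[3.0097] v=[-1.1037]
Step 22: x=[2.9551] v=[-1.0924]
Step 23: x=[2.9014] v=[-1.0743]
Step 24: x=[2.8489] v=[-1.0495]
Step 25: x=[2.7980] v=[-1.0181]
Step 26: x=[2.7490] v=[-0.9804]
Step 27: x=[2.7022] v=[-0.9365]
Step 28: x=[2.6579] v=[-0.8868]
Step 29: x=[2.6163] v=[-0.8315]
Step 30: x=[2.5778] v=[-0.7710]
Step 31: x=[2.5425] v=[-0.7057]
Step 32: x=[2.5107] v=[-0.6360]
Step 33: x=[2.4826] v=[-0.5623]
Step 34: x=[2.4583] v=[-0.4851]
Step 35: x=[2.4381] v=[-0.4049]
Step 36: x=[2.4220] v=[-0.3222]
Step 37: x=[2.4101] v=[-0.2375]
Step 38: x=[2.4025] v=[-0.1513]
Step 39: x=[2.3993] v=[-0.0641]
Step 40: x=[2.4005] v=[0.0235]
First v>=0 after going negative at step 40, time=2.0000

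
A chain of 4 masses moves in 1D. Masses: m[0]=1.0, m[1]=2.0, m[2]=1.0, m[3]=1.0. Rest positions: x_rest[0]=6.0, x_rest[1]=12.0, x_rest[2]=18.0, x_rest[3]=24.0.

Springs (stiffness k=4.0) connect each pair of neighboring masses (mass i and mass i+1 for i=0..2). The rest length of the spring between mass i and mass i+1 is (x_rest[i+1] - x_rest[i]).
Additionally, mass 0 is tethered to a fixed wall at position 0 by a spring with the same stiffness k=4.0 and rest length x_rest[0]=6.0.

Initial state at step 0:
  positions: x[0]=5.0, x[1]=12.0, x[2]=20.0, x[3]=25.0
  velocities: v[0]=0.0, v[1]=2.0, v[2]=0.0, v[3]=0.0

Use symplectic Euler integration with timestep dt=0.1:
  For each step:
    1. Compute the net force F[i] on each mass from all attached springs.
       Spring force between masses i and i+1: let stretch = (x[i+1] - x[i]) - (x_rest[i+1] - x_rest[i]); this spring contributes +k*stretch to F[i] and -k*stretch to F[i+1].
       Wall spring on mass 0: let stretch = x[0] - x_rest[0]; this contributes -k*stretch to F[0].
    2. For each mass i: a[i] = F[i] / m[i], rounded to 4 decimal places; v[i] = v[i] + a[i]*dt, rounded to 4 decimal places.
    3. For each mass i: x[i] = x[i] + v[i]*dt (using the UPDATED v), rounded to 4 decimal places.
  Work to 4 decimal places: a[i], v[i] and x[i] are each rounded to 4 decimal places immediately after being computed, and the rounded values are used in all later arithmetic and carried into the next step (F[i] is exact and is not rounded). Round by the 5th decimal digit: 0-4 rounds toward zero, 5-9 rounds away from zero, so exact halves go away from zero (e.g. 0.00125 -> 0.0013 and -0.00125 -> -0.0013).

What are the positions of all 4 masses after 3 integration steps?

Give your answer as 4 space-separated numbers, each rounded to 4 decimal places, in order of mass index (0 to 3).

Answer: 5.4834 12.6808 19.3698 25.2091

Derivation:
Step 0: x=[5.0000 12.0000 20.0000 25.0000] v=[0.0000 2.0000 0.0000 0.0000]
Step 1: x=[5.0800 12.2200 19.8800 25.0400] v=[0.8000 2.2000 -1.2000 0.4000]
Step 2: x=[5.2424 12.4504 19.6600 25.1136] v=[1.6240 2.3040 -2.2000 0.7360]
Step 3: x=[5.4834 12.6808 19.3698 25.2091] v=[2.4102 2.3043 -2.9024 0.9546]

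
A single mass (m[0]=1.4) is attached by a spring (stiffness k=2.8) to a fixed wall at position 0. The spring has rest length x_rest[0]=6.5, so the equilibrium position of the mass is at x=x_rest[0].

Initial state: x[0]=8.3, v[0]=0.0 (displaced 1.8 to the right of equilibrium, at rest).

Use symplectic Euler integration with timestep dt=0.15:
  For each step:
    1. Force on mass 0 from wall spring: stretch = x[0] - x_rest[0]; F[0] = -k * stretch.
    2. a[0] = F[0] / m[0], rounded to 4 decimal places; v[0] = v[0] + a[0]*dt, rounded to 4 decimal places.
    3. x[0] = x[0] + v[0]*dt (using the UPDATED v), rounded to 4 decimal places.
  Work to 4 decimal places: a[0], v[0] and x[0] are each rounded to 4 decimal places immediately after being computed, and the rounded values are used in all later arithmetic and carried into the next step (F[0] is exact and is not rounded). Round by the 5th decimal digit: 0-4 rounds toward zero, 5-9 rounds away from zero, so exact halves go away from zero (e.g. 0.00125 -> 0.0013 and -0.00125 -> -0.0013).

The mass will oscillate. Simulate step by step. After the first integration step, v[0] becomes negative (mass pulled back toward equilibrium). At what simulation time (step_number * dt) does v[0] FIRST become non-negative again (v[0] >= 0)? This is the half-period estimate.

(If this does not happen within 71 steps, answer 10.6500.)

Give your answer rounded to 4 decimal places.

Answer: 2.2500

Derivation:
Step 0: x=[8.3000] v=[0.0000]
Step 1: x=[8.2190] v=[-0.5400]
Step 2: x=[8.0606] v=[-1.0557]
Step 3: x=[7.8320] v=[-1.5239]
Step 4: x=[7.5435] v=[-1.9235]
Step 5: x=[7.2080] v=[-2.2366]
Step 6: x=[6.8407] v=[-2.4490]
Step 7: x=[6.4580] v=[-2.5512]
Step 8: x=[6.0772] v=[-2.5386]
Step 9: x=[5.7154] v=[-2.4118]
Step 10: x=[5.3889] v=[-2.1764]
Step 11: x=[5.1124] v=[-1.8431]
Step 12: x=[4.8984] v=[-1.4268]
Step 13: x=[4.7565] v=[-0.9463]
Step 14: x=[4.6930] v=[-0.4233]
Step 15: x=[4.7108] v=[0.1188]
First v>=0 after going negative at step 15, time=2.2500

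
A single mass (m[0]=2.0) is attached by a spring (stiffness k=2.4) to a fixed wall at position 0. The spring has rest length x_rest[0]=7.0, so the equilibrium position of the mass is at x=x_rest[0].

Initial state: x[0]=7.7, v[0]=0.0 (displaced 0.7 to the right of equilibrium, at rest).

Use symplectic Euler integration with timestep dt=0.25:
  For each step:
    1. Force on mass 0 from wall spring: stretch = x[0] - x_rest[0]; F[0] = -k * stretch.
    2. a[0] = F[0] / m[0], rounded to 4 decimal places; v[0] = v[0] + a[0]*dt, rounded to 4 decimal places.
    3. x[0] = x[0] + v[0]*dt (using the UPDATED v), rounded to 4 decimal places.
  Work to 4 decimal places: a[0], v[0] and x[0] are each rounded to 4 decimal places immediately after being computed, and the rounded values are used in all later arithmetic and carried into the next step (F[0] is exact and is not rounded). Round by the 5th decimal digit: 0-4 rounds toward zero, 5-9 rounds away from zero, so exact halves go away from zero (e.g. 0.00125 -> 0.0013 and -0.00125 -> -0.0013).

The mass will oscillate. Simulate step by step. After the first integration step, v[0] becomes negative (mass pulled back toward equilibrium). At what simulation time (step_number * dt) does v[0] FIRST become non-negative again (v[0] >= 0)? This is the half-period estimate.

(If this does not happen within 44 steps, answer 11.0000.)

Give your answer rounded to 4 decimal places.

Answer: 3.0000

Derivation:
Step 0: x=[7.7000] v=[0.0000]
Step 1: x=[7.6475] v=[-0.2100]
Step 2: x=[7.5464] v=[-0.4043]
Step 3: x=[7.4044] v=[-0.5682]
Step 4: x=[7.2320] v=[-0.6895]
Step 5: x=[7.0422] v=[-0.7591]
Step 6: x=[6.8493] v=[-0.7718]
Step 7: x=[6.6677] v=[-0.7266]
Step 8: x=[6.5110] v=[-0.6269]
Step 9: x=[6.3910] v=[-0.4802]
Step 10: x=[6.3166] v=[-0.2975]
Step 11: x=[6.2935] v=[-0.0925]
Step 12: x=[6.3234] v=[0.1195]
First v>=0 after going negative at step 12, time=3.0000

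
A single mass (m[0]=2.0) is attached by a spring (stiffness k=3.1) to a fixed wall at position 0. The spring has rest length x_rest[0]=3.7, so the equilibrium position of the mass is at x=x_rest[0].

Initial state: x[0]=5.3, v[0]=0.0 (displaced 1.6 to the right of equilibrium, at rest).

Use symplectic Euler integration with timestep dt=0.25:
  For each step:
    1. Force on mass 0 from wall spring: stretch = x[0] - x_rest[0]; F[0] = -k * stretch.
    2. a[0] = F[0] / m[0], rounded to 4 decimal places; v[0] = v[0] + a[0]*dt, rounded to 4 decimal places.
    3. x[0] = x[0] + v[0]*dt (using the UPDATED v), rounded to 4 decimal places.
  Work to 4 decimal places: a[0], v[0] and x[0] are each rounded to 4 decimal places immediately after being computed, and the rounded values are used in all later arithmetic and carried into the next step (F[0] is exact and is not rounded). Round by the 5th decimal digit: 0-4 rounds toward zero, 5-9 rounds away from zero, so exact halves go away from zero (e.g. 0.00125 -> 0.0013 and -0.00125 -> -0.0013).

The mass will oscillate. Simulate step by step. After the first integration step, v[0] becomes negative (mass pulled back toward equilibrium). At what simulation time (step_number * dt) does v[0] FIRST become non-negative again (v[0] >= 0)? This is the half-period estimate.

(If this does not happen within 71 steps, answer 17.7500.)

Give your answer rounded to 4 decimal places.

Step 0: x=[5.3000] v=[0.0000]
Step 1: x=[5.1450] v=[-0.6200]
Step 2: x=[4.8500] v=[-1.1800]
Step 3: x=[4.4436] v=[-1.6256]
Step 4: x=[3.9652] v=[-1.9138]
Step 5: x=[3.4611] v=[-2.0166]
Step 6: x=[2.9801] v=[-1.9240]
Step 7: x=[2.5688] v=[-1.6451]
Step 8: x=[2.2671] v=[-1.2068]
Step 9: x=[2.1042] v=[-0.6516]
Step 10: x=[2.0959] v=[-0.0332]
Step 11: x=[2.2430] v=[0.5884]
First v>=0 after going negative at step 11, time=2.7500

Answer: 2.7500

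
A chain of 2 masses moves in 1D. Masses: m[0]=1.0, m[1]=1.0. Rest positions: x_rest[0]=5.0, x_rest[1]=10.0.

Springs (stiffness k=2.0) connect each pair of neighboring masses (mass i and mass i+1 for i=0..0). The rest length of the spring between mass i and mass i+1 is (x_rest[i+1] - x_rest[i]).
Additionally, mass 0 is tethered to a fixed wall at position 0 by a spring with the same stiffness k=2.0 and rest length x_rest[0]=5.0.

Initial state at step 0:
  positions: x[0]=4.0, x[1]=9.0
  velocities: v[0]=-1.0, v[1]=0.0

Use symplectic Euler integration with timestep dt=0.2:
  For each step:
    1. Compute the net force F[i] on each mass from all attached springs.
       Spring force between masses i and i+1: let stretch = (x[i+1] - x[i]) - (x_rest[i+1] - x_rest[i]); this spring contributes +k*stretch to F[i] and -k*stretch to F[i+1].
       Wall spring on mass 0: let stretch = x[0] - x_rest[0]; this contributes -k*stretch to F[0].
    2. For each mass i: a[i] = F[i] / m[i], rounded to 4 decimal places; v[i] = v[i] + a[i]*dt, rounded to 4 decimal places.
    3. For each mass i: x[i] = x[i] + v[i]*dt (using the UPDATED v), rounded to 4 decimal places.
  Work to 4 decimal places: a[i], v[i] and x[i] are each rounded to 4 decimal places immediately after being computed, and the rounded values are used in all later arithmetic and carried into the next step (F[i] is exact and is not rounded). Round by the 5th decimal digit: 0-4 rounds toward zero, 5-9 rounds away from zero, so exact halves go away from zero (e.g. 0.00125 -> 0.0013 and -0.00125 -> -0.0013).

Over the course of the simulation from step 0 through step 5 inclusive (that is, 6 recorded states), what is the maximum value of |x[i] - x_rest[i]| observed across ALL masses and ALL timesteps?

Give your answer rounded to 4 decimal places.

Step 0: x=[4.0000 9.0000] v=[-1.0000 0.0000]
Step 1: x=[3.8800 9.0000] v=[-0.6000 0.0000]
Step 2: x=[3.8592 8.9904] v=[-0.1040 -0.0480]
Step 3: x=[3.9402 8.9703] v=[0.4048 -0.1005]
Step 4: x=[4.1084 8.9478] v=[0.8408 -0.1125]
Step 5: x=[4.3350 8.9381] v=[1.1332 -0.0483]
Max displacement = 1.1408

Answer: 1.1408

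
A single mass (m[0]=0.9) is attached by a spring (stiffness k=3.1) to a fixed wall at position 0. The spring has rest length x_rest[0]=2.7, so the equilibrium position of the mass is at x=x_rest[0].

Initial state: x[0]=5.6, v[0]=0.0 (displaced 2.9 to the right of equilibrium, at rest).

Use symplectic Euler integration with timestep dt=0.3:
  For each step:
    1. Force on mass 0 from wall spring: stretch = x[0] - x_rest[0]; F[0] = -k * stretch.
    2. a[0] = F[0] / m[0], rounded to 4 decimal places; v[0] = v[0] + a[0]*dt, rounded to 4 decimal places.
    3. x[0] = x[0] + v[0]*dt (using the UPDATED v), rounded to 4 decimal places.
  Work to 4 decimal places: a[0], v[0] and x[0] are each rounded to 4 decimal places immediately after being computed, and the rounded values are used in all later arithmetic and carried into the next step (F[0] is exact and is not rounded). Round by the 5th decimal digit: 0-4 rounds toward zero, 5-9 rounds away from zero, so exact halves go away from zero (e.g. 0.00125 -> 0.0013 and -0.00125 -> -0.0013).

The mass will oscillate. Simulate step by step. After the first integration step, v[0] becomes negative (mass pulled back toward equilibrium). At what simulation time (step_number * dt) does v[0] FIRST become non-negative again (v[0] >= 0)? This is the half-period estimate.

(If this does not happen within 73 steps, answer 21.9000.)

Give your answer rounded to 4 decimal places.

Answer: 1.8000

Derivation:
Step 0: x=[5.6000] v=[0.0000]
Step 1: x=[4.7010] v=[-2.9967]
Step 2: x=[3.1817] v=[-5.0644]
Step 3: x=[1.5130] v=[-5.5622]
Step 4: x=[0.2123] v=[-4.3356]
Step 5: x=[-0.3172] v=[-1.7650]
Step 6: x=[0.0886] v=[1.3528]
First v>=0 after going negative at step 6, time=1.8000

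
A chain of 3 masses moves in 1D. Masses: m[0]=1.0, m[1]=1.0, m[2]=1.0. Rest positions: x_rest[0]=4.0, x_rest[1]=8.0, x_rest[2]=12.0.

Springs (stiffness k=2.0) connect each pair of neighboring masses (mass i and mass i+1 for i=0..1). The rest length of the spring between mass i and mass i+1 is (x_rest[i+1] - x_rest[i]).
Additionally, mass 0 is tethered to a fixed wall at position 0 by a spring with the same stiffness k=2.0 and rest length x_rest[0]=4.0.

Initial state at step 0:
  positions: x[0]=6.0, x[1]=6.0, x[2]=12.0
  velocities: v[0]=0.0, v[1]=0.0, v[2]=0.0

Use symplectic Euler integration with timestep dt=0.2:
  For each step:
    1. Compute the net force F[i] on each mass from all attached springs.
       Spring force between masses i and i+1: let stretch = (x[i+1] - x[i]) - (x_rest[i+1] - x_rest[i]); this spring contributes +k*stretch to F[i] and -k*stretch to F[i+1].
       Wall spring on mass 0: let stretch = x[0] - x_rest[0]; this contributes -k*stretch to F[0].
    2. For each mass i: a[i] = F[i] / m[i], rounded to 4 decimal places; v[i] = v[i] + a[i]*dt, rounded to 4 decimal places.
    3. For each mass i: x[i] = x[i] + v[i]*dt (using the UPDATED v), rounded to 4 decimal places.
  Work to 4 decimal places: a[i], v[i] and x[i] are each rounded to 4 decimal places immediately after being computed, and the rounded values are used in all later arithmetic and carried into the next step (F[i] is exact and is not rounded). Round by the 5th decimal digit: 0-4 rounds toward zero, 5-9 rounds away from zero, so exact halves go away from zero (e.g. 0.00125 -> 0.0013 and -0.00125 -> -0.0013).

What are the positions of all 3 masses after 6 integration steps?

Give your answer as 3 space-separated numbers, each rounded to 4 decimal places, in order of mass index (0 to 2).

Step 0: x=[6.0000 6.0000 12.0000] v=[0.0000 0.0000 0.0000]
Step 1: x=[5.5200 6.4800 11.8400] v=[-2.4000 2.4000 -0.8000]
Step 2: x=[4.6752 7.3120 11.5712] v=[-4.2240 4.1600 -1.3440]
Step 3: x=[3.6673 8.2738 11.2817] v=[-5.0394 4.8090 -1.4477]
Step 4: x=[2.7346 9.1077 11.0715] v=[-4.6637 4.1696 -1.0509]
Step 5: x=[2.0929 9.5889 11.0242] v=[-3.2083 2.4059 -0.2364]
Step 6: x=[1.8835 9.5852 11.1821] v=[-1.0471 -0.0184 0.7895]

Answer: 1.8835 9.5852 11.1821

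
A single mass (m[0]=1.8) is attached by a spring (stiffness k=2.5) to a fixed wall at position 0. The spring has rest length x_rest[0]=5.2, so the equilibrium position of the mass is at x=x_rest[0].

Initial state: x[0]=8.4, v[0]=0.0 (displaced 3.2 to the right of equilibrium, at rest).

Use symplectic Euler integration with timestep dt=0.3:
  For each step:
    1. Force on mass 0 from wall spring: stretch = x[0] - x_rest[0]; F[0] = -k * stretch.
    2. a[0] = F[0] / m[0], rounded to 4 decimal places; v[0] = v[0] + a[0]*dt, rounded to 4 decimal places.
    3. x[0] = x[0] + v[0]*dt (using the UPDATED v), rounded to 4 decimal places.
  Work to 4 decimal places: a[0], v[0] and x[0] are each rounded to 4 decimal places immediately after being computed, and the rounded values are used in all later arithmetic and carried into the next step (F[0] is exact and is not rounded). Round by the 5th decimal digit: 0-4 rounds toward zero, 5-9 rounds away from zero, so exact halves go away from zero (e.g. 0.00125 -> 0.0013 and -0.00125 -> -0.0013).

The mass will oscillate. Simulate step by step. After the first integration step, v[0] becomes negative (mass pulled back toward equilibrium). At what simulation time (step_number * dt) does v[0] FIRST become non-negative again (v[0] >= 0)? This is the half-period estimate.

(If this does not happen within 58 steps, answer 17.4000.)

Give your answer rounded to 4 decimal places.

Answer: 2.7000

Derivation:
Step 0: x=[8.4000] v=[0.0000]
Step 1: x=[8.0000] v=[-1.3333]
Step 2: x=[7.2500] v=[-2.5000]
Step 3: x=[6.2437] v=[-3.3542]
Step 4: x=[5.1070] v=[-3.7891]
Step 5: x=[3.9819] v=[-3.7503]
Step 6: x=[3.0091] v=[-3.2428]
Step 7: x=[2.3101] v=[-2.3299]
Step 8: x=[1.9724] v=[-1.1258]
Step 9: x=[2.0381] v=[0.2190]
First v>=0 after going negative at step 9, time=2.7000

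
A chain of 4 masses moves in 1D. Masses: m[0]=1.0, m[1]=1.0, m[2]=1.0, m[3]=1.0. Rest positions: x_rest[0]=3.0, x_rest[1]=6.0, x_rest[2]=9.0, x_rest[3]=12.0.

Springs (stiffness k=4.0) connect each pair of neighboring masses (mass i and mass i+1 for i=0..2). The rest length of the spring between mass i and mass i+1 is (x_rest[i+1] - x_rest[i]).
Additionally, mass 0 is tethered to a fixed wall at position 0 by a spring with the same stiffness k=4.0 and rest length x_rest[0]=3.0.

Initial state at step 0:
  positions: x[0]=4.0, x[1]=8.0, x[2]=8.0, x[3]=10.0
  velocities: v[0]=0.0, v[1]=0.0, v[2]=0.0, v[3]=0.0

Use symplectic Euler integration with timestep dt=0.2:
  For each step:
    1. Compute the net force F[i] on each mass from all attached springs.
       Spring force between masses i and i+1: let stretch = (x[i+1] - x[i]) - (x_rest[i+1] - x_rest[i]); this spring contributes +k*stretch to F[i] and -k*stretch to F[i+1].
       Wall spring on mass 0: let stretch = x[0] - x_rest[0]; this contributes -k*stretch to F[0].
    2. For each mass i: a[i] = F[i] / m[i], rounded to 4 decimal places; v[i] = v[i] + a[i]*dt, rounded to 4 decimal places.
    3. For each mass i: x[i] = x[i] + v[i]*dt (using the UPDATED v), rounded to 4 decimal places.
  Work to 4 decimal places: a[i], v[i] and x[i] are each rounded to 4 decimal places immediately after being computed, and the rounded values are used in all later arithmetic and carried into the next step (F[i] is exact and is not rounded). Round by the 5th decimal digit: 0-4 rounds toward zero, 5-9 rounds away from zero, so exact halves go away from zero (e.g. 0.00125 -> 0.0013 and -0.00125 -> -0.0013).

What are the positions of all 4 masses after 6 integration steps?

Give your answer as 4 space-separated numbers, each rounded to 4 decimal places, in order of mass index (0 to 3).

Answer: 1.3108 4.5100 8.4986 13.2393

Derivation:
Step 0: x=[4.0000 8.0000 8.0000 10.0000] v=[0.0000 0.0000 0.0000 0.0000]
Step 1: x=[4.0000 7.3600 8.3200 10.1600] v=[0.0000 -3.2000 1.6000 0.8000]
Step 2: x=[3.8976 6.3360 8.7808 10.5056] v=[-0.5120 -5.1200 2.3040 1.7280]
Step 3: x=[3.5617 5.3130 9.1264 11.0552] v=[-1.6794 -5.1149 1.7280 2.7482]
Step 4: x=[2.9362 4.6200 9.1705 11.7762] v=[-3.1277 -3.4652 0.2203 3.6052]
Step 5: x=[2.1103 4.3856 8.9034 12.5603] v=[-4.1296 -1.1718 -1.3355 3.9206]
Step 6: x=[1.3108 4.5100 8.4986 13.2393] v=[-3.9976 0.6222 -2.0242 3.3951]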